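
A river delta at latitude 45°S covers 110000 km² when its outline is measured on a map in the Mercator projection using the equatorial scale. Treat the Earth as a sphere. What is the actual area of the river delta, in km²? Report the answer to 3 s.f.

Mercator is conformal, so the point scale is isotropic: h = k = sec φ = 1/cos φ.
Areal scale = k² = sec²φ = 1/cos²(45°) = 1/0.7071² = 2.000.
True area = apparent / (areal scale) = 110000 / 2.000 ≈ 55000 km².

55000 km²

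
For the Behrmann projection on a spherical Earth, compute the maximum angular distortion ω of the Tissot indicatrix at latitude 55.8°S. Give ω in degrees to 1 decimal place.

48.1°

The Behrmann projection is cylindrical equal-area with φ₀ = 30°. For cylindrical equal-area with standard parallel φ₀, h = cos φ / cos φ₀ and k = cos φ₀ / cos φ, so h·k = 1.
At 55.8°: h = 0.6490, k = 1.541; principal scales a = 1.541, b = 0.6490.
sin(ω/2) = (a − b)/(a + b) = 0.8917/2.190 = 0.4072, so ω = 2 arcsin(0.4072) ≈ 48.1°.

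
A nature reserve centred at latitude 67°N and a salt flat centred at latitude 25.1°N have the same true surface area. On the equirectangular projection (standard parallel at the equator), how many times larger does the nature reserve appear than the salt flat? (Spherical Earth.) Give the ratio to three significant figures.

For the equirectangular projection with φ₀ = 0 (plate carrée), h = 1 along meridians and k = sec φ along parallels.
Areal scale at 67°: h·k = 1.000 × 2.559 = 2.559.
Areal scale at 25.1°: h·k = 1.000 × 1.104 = 1.104.
Ratio = 2.559/1.104 ≈ 2.32.

2.32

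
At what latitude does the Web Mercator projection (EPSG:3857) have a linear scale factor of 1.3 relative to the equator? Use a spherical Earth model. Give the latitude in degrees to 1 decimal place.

Mercator scale is k = sec φ = 1/cos φ.
1/cos φ = 1.3  ⇒  cos φ = 0.7692  ⇒  φ = arccos(0.7692) ≈ 39.7°.

39.7°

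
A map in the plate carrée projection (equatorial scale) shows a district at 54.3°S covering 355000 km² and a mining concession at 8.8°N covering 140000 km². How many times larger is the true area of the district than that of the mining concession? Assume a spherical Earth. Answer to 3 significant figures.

1.50

On the plate carrée, areal scale = h·k = 1 × sec φ, so true area = apparent × cos φ.
True area of district: 355000 × cos(54.3°) = 355000 × 0.5835 = 207200 km².
True area of mining concession: 140000 × cos(8.8°) = 140000 × 0.9882 = 138400 km².
Ratio = 207200 / 138400 ≈ 1.50.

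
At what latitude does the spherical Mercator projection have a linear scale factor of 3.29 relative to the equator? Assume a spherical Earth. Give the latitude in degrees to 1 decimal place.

72.3°

Mercator scale is k = sec φ = 1/cos φ.
1/cos φ = 3.29  ⇒  cos φ = 0.3040  ⇒  φ = arccos(0.3040) ≈ 72.3°.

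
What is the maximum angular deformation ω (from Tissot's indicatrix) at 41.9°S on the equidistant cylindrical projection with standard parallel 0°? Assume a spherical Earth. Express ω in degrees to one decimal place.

For the equirectangular projection with φ₀ = 0 (plate carrée), h = 1 along meridians and k = sec φ along parallels.
At 41.9°: h = 1.000, k = 1.344; principal scales a = 1.344, b = 1.000.
sin(ω/2) = (a − b)/(a + b) = 0.3435/2.344 = 0.1466, so ω = 2 arcsin(0.1466) ≈ 16.9°.

16.9°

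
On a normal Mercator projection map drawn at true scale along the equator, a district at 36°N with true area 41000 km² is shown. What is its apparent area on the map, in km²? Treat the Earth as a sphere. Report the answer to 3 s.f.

The Mercator projection is conformal; its linear scale factor is the same in every direction and equals sec φ = 1/cos φ.
Areal scale = k² = sec²φ = 1/cos²(36°) = 1/0.8090² = 1.528.
Apparent area = 41000 × 1.528 ≈ 62600 km².

62600 km²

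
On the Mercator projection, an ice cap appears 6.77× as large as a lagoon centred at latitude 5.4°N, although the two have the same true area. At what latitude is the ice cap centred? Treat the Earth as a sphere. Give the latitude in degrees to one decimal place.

For equal true areas on Mercator, apparent areas scale as sec²φ, so the ratio is cos²φ₂ / cos²φ₁.
cos²φ₂ / cos²φ₁ = 6.77  ⇒  cos φ₁ = cos 5.4° / √6.77 = 0.9956/2.602 = 0.3826.
φ₁ = arccos(0.3826) ≈ 67.5°.

67.5°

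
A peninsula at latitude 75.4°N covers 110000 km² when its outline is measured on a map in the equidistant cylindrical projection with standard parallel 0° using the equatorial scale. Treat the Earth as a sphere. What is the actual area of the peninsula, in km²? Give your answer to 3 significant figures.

27700 km²

In the plate carrée (x = Rλ, y = Rφ), meridians are true-scale (h = 1) and parallels are stretched by k = sec φ.
Areal scale = h·k = 1 × sec φ; at 75.4°, h = 1.000, k = 3.967, so h·k = 3.967.
True area = apparent / (areal scale) = 110000 / 3.967 ≈ 27700 km².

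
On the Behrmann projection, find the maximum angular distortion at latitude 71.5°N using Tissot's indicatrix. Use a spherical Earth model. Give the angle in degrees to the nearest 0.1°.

The Behrmann projection is cylindrical equal-area with φ₀ = 30°. Cylindrical equal-area (φ₀ = 30°): h = cos φ / cos 30° along meridians, k = cos 30° / cos φ along parallels; h·k = 1.
At 71.5°: h = 0.3664, k = 2.729; principal scales a = 2.729, b = 0.3664.
sin(ω/2) = (a − b)/(a + b) = 2.363/3.096 = 0.7633, so ω = 2 arcsin(0.7633) ≈ 99.5°.

99.5°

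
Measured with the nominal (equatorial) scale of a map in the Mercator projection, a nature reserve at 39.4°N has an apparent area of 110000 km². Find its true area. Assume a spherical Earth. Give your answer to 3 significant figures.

65700 km²

The Mercator projection is conformal; its linear scale factor is the same in every direction and equals sec φ = 1/cos φ.
Areal scale = k² = sec²φ = 1/cos²(39.4°) = 1/0.7727² = 1.675.
True area = apparent / (areal scale) = 110000 / 1.675 ≈ 65700 km².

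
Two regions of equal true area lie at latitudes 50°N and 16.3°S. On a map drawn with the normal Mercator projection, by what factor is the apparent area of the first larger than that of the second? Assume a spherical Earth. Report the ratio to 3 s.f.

2.23

Mercator areal scale is sec²φ.
At 50°: sec²(50°) = 1/0.6428² = 2.420.
At 16.3°: sec²(16.3°) = 1/0.9598² = 1.086.
Ratio = 2.420/1.086 = cos²(16.3°)/cos²(50°) ≈ 2.23.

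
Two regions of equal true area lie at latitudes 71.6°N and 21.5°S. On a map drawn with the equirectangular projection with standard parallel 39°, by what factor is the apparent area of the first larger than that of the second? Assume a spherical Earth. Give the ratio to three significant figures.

The equidistant cylindrical projection with φ₀ = 39° has h = 1 (meridians true) and k = cos φ₀ / cos φ along parallels.
Areal scale at 71.6°: h·k = 1.000 × 2.462 = 2.462.
Areal scale at 21.5°: h·k = 1.000 × 0.8353 = 0.8353.
Ratio = 2.462/0.8353 ≈ 2.95.

2.95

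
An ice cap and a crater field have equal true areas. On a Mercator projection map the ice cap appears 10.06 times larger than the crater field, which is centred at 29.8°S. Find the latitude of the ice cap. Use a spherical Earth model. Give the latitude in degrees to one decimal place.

74.1°

Mercator areal scale is sec²φ, so apparent-area ratio = sec²φ₁ / sec²φ₂ = cos²φ₂ / cos²φ₁.
cos²φ₂ / cos²φ₁ = 10.06  ⇒  cos φ₁ = cos 29.8° / √10.06 = 0.8678/3.172 = 0.2736.
φ₁ = arccos(0.2736) ≈ 74.1°.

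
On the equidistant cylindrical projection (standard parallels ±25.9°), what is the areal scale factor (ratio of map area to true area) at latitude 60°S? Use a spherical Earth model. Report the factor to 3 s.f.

With standard parallel φ₀ = 25.9°, the equirectangular projection gives x = Rλ cos φ₀, y = Rφ, so h = 1 and k = cos 25.9° / cos φ.
Areal scale = h·k = 1 × cos φ₀ / cos φ; at 60°, h = 1.000, k = 1.799, so h·k = 1.799.

1.80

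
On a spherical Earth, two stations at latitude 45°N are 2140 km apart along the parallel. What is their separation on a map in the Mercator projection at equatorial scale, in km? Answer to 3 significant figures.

The Mercator projection is conformal; its linear scale factor is the same in every direction and equals sec φ = 1/cos φ.
Along the parallel, k = sec 45° = 1/0.7071 = 1.414.
Map distance = 2140 × 1.414 ≈ 3030 km.

3030 km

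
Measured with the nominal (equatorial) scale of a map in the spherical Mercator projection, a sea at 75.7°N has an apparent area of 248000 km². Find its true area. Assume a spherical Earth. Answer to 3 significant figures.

For Mercator, h = k = sec φ (a conformal cylindrical projection has a single point scale, 1/cos φ).
Areal scale = k² = sec²φ = 1/cos²(75.7°) = 1/0.2470² = 16.39.
True area = apparent / (areal scale) = 248000 / 16.39 ≈ 15100 km².

15100 km²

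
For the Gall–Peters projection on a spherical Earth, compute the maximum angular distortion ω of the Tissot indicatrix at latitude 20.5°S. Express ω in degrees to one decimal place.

31.8°

The Gall–Peters projection is cylindrical equal-area with φ₀ = 45°. Cylindrical equal-area (φ₀ = 45°): h = cos φ / cos 45° along meridians, k = cos 45° / cos φ along parallels; h·k = 1.
At 20.5°: h = 1.325, k = 0.7549; principal scales a = 1.325, b = 0.7549.
sin(ω/2) = (a − b)/(a + b) = 0.5697/2.080 = 0.2740, so ω = 2 arcsin(0.2740) ≈ 31.8°.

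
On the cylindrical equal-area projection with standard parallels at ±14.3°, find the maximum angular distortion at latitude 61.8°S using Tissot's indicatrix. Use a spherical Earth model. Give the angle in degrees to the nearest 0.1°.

Cylindrical equal-area (φ₀ = 14.3°): h = cos φ / cos 14.3° along meridians, k = cos 14.3° / cos φ along parallels; h·k = 1.
At 61.8°: h = 0.4877, k = 2.051; principal scales a = 2.051, b = 0.4877.
sin(ω/2) = (a − b)/(a + b) = 1.563/2.538 = 0.6158, so ω = 2 arcsin(0.6158) ≈ 76.0°.

76.0°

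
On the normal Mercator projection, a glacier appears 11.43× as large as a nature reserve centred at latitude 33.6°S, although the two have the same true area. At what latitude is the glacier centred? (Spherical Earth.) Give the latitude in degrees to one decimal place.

75.7°

For equal true areas on Mercator, apparent areas scale as sec²φ, so the ratio is cos²φ₂ / cos²φ₁.
cos²φ₂ / cos²φ₁ = 11.43  ⇒  cos φ₁ = cos 33.6° / √11.43 = 0.8329/3.381 = 0.2464.
φ₁ = arccos(0.2464) ≈ 75.7°.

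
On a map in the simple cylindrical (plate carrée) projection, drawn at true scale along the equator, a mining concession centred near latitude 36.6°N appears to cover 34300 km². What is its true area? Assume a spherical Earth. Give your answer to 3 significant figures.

27500 km²

For the equirectangular projection with φ₀ = 0 (plate carrée), h = 1 along meridians and k = sec φ along parallels.
Areal scale = h·k = 1 × sec φ; at 36.6°, h = 1.000, k = 1.246, so h·k = 1.246.
True area = apparent / (areal scale) = 34300 / 1.246 ≈ 27500 km².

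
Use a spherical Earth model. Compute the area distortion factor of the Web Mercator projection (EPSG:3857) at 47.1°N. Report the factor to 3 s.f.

Mercator is conformal, so the point scale is isotropic: h = k = sec φ = 1/cos φ.
Areal scale = k² = sec²φ = 1/cos²(47.1°) = 1/0.6807² = 2.158.

2.16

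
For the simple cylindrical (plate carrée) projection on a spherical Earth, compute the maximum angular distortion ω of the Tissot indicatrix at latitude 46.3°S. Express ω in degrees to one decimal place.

Plate carrée maps x = Rλ, y = Rφ. The meridian scale is h = 1 and the parallel scale is k = 1/cos φ = sec φ.
At 46.3°: h = 1.000, k = 1.447; principal scales a = 1.447, b = 1.000.
sin(ω/2) = (a − b)/(a + b) = 0.4474/2.447 = 0.1828, so ω = 2 arcsin(0.1828) ≈ 21.1°.

21.1°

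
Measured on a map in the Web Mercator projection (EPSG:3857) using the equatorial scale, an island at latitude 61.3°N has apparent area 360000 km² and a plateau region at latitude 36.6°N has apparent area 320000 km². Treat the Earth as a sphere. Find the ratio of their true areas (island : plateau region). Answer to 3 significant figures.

0.403

Since Mercator area scale is 1/cos²φ, the true area equals the apparent area multiplied by cos²φ.
True area of island: 360000 × cos²(61.3°) = 360000 × 0.2306 = 83020 km².
True area of plateau region: 320000 × cos²(36.6°) = 320000 × 0.6445 = 206200 km².
Ratio = 83020 / 206200 ≈ 0.403.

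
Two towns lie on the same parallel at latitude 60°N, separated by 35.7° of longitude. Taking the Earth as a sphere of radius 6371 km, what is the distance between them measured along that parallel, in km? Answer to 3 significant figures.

1980 km

Arc length along a parallel = R cos φ · Δλ (with Δλ in radians).
= 6371 × cos 60° × (35.7° × π/180) = 6371 × 0.5000 × 0.6231 ≈ 1980 km.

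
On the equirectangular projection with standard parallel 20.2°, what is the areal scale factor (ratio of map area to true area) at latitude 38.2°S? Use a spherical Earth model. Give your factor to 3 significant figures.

1.19

In the equirectangular projection with standard parallel φ₀ = 20.2° (x = Rλ cos φ₀, y = Rφ), meridians are true-scale (h = 1) and the parallel scale is k = cos φ₀ / cos φ.
Areal scale = h·k = 1 × cos φ₀ / cos φ; at 38.2°, h = 1.000, k = 1.194, so h·k = 1.194.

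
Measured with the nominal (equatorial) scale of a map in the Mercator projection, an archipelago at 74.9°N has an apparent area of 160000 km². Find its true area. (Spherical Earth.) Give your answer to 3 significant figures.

Mercator is conformal, so the point scale is isotropic: h = k = sec φ = 1/cos φ.
Areal scale = k² = sec²φ = 1/cos²(74.9°) = 1/0.2605² = 14.74.
True area = apparent / (areal scale) = 160000 / 14.74 ≈ 10900 km².

10900 km²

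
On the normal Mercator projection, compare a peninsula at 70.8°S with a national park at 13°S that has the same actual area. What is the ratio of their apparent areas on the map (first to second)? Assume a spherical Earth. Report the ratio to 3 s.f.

8.78

On Mercator, area is exaggerated by sec²φ = 1/cos²φ.
At 70.8°: sec²(70.8°) = 1/0.3289² = 9.246.
At 13°: sec²(13°) = 1/0.9744² = 1.053.
Ratio = 9.246/1.053 = cos²(13°)/cos²(70.8°) ≈ 8.78.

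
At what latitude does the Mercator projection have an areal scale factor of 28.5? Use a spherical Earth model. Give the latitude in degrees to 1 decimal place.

79.2°

Mercator areal scale is sec²φ.
sec²φ = 28.5  ⇒  cos²φ = 0.03509  ⇒  cos φ = 0.1873.
φ = arccos(0.1873) ≈ 79.2°.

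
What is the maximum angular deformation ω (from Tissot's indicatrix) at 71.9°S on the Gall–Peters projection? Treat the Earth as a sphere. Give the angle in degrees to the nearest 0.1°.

Gall–Peters is a cylindrical equal-area projection with standard parallels at ±45°. For cylindrical equal-area with standard parallel φ₀, h = cos φ / cos φ₀ and k = cos φ₀ / cos φ, so h·k = 1.
At 71.9°: h = 0.4394, k = 2.276; principal scales a = 2.276, b = 0.4394.
sin(ω/2) = (a − b)/(a + b) = 1.837/2.715 = 0.6764, so ω = 2 arcsin(0.6764) ≈ 85.1°.

85.1°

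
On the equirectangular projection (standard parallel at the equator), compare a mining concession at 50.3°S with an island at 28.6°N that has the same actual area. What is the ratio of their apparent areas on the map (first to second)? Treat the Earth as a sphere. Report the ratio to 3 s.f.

For the equirectangular projection with φ₀ = 0 (plate carrée), h = 1 along meridians and k = sec φ along parallels.
Areal scale at 50.3°: h·k = 1.000 × 1.566 = 1.566.
Areal scale at 28.6°: h·k = 1.000 × 1.139 = 1.139.
Ratio = 1.566/1.139 ≈ 1.37.

1.37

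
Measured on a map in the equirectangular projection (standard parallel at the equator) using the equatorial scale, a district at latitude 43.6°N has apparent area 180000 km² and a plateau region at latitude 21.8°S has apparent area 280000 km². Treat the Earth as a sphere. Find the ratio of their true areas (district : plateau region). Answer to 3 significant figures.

On the plate carrée, areal scale = h·k = 1 × sec φ, so true area = apparent × cos φ.
True area of district: 180000 × cos(43.6°) = 180000 × 0.7242 = 130400 km².
True area of plateau region: 280000 × cos(21.8°) = 280000 × 0.9285 = 260000 km².
Ratio = 130400 / 260000 ≈ 0.501.

0.501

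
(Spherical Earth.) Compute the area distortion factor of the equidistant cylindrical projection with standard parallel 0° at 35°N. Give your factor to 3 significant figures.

1.22

Plate carrée maps x = Rλ, y = Rφ. The meridian scale is h = 1 and the parallel scale is k = 1/cos φ = sec φ.
Areal scale = h·k = 1 × sec φ; at 35°, h = 1.000, k = 1.221, so h·k = 1.221.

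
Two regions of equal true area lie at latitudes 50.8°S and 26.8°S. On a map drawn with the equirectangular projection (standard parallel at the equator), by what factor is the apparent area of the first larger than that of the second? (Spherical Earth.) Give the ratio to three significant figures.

In the plate carrée (x = Rλ, y = Rφ), meridians are true-scale (h = 1) and parallels are stretched by k = sec φ.
Areal scale at 50.8°: h·k = 1.000 × 1.582 = 1.582.
Areal scale at 26.8°: h·k = 1.000 × 1.120 = 1.120.
Ratio = 1.582/1.120 ≈ 1.41.

1.41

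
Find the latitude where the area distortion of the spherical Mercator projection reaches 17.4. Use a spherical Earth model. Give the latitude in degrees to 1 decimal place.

Mercator areal scale is sec²φ.
sec²φ = 17.4  ⇒  cos²φ = 0.05747  ⇒  cos φ = 0.2397.
φ = arccos(0.2397) ≈ 76.1°.

76.1°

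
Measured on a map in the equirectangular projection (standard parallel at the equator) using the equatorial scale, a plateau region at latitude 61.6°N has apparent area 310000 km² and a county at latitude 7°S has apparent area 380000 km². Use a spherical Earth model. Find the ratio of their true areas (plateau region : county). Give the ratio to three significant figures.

0.391

On the plate carrée, areal scale = h·k = 1 × sec φ, so true area = apparent × cos φ.
True area of plateau region: 310000 × cos(61.6°) = 310000 × 0.4756 = 147400 km².
True area of county: 380000 × cos(7°) = 380000 × 0.9925 = 377200 km².
Ratio = 147400 / 377200 ≈ 0.391.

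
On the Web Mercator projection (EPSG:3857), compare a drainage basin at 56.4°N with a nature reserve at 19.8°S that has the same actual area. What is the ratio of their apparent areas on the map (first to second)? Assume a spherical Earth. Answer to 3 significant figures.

2.89

On Mercator, area is exaggerated by sec²φ = 1/cos²φ.
At 56.4°: sec²(56.4°) = 1/0.5534² = 3.265.
At 19.8°: sec²(19.8°) = 1/0.9409² = 1.130.
Ratio = 3.265/1.130 = cos²(19.8°)/cos²(56.4°) ≈ 2.89.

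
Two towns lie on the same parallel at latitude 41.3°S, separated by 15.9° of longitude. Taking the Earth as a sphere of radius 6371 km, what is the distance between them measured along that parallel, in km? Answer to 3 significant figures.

1330 km

Arc length along a parallel = R cos φ · Δλ (with Δλ in radians).
= 6371 × cos 41.3° × (15.9° × π/180) = 6371 × 0.7513 × 0.2775 ≈ 1330 km.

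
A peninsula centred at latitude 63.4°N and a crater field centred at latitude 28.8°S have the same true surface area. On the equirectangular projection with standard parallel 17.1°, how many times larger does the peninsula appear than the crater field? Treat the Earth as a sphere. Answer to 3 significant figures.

1.96

The equidistant cylindrical projection with φ₀ = 17.1° has h = 1 (meridians true) and k = cos φ₀ / cos φ along parallels.
Areal scale at 63.4°: h·k = 1.000 × 2.135 = 2.135.
Areal scale at 28.8°: h·k = 1.000 × 1.091 = 1.091.
Ratio = 2.135/1.091 ≈ 1.96.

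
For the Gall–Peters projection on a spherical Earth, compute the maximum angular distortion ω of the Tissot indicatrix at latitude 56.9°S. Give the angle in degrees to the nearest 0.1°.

29.3°

Gall–Peters is a cylindrical equal-area projection with standard parallels at ±45°. Cylindrical equal-area (φ₀ = 45°): h = cos φ / cos 45° along meridians, k = cos 45° / cos φ along parallels; h·k = 1.
At 56.9°: h = 0.7723, k = 1.295; principal scales a = 1.295, b = 0.7723.
sin(ω/2) = (a − b)/(a + b) = 0.5225/2.067 = 0.2528, so ω = 2 arcsin(0.2528) ≈ 29.3°.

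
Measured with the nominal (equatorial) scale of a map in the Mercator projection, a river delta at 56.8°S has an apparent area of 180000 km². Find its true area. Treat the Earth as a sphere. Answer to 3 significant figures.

54000 km²

For Mercator, h = k = sec φ (a conformal cylindrical projection has a single point scale, 1/cos φ).
Areal scale = k² = sec²φ = 1/cos²(56.8°) = 1/0.5476² = 3.335.
True area = apparent / (areal scale) = 180000 / 3.335 ≈ 54000 km².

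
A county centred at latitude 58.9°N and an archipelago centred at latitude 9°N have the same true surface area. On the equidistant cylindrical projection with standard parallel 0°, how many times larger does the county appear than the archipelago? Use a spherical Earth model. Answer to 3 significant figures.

In the plate carrée (x = Rλ, y = Rφ), meridians are true-scale (h = 1) and parallels are stretched by k = sec φ.
Areal scale at 58.9°: h·k = 1.000 × 1.936 = 1.936.
Areal scale at 9°: h·k = 1.000 × 1.012 = 1.012.
Ratio = 1.936/1.012 ≈ 1.91.

1.91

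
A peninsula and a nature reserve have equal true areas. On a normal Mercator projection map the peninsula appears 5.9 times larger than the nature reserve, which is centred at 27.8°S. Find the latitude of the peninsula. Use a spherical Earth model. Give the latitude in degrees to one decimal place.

On Mercator, (apparent₁)/(apparent₂) = sec²φ₁ / sec²φ₂ when true areas are equal.
cos²φ₂ / cos²φ₁ = 5.9  ⇒  cos φ₁ = cos 27.8° / √5.9 = 0.8846/2.429 = 0.3642.
φ₁ = arccos(0.3642) ≈ 68.6°.

68.6°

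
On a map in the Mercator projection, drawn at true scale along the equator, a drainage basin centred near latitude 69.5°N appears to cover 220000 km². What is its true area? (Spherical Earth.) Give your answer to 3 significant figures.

27000 km²

For Mercator, h = k = sec φ (a conformal cylindrical projection has a single point scale, 1/cos φ).
Areal scale = k² = sec²φ = 1/cos²(69.5°) = 1/0.3502² = 8.154.
True area = apparent / (areal scale) = 220000 / 8.154 ≈ 27000 km².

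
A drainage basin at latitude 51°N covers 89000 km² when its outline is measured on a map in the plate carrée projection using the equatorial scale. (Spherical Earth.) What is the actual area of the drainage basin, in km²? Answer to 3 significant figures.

56000 km²

In the plate carrée (x = Rλ, y = Rφ), meridians are true-scale (h = 1) and parallels are stretched by k = sec φ.
Areal scale = h·k = 1 × sec φ; at 51°, h = 1.000, k = 1.589, so h·k = 1.589.
True area = apparent / (areal scale) = 89000 / 1.589 ≈ 56000 km².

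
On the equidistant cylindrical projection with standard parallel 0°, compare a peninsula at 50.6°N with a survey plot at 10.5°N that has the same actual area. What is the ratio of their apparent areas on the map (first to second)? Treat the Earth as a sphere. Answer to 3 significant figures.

In the plate carrée (x = Rλ, y = Rφ), meridians are true-scale (h = 1) and parallels are stretched by k = sec φ.
Areal scale at 50.6°: h·k = 1.000 × 1.575 = 1.575.
Areal scale at 10.5°: h·k = 1.000 × 1.017 = 1.017.
Ratio = 1.575/1.017 ≈ 1.55.

1.55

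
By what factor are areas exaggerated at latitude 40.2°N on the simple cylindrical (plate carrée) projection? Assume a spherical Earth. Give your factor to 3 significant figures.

1.31

In the plate carrée (x = Rλ, y = Rφ), meridians are true-scale (h = 1) and parallels are stretched by k = sec φ.
Areal scale = h·k = 1 × sec φ; at 40.2°, h = 1.000, k = 1.309, so h·k = 1.309.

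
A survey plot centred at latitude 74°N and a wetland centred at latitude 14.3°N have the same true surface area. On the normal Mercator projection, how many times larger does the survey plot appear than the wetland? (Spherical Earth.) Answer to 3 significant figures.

On Mercator, area is exaggerated by sec²φ = 1/cos²φ.
At 74°: sec²(74°) = 1/0.2756² = 13.16.
At 14.3°: sec²(14.3°) = 1/0.9690² = 1.065.
Ratio = 13.16/1.065 = cos²(14.3°)/cos²(74°) ≈ 12.4.

12.4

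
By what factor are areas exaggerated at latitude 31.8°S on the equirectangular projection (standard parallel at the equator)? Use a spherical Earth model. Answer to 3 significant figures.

1.18

In the plate carrée (x = Rλ, y = Rφ), meridians are true-scale (h = 1) and parallels are stretched by k = sec φ.
Areal scale = h·k = 1 × sec φ; at 31.8°, h = 1.000, k = 1.177, so h·k = 1.177.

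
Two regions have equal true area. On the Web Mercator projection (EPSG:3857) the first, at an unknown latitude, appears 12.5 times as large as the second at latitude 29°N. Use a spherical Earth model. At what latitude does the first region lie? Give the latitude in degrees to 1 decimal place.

75.7°

Mercator areal scale is sec²φ, so apparent-area ratio = sec²φ₁ / sec²φ₂ = cos²φ₂ / cos²φ₁.
cos²φ₂ / cos²φ₁ = 12.5  ⇒  cos φ₁ = cos 29° / √12.5 = 0.8746/3.536 = 0.2474.
φ₁ = arccos(0.2474) ≈ 75.7°.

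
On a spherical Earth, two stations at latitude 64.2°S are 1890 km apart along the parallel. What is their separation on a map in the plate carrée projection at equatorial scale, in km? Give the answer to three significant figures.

For the equirectangular projection with φ₀ = 0 (plate carrée), h = 1 along meridians and k = sec φ along parallels.
Along the parallel, k = sec 64.2° = 1/0.4352 = 2.298.
Map distance = 1890 × 2.298 ≈ 4340 km.

4340 km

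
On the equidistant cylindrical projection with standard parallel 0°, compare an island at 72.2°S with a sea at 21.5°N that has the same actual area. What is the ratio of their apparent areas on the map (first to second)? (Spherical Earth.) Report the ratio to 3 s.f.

Plate carrée maps x = Rλ, y = Rφ. The meridian scale is h = 1 and the parallel scale is k = 1/cos φ = sec φ.
Areal scale at 72.2°: h·k = 1.000 × 3.271 = 3.271.
Areal scale at 21.5°: h·k = 1.000 × 1.075 = 1.075.
Ratio = 3.271/1.075 ≈ 3.04.

3.04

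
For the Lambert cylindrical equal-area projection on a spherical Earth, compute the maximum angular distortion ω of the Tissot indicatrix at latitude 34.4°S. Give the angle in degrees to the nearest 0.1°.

21.9°

The Lambert cylindrical equal-area projection is the cylindrical equal-area projection with its standard parallel at the equator (φ₀ = 0). Cylindrical equal-area (φ₀ = 0°): h = cos φ / cos 0° along meridians, k = cos 0° / cos φ along parallels; h·k = 1.
At 34.4°: h = 0.8251, k = 1.212; principal scales a = 1.212, b = 0.8251.
sin(ω/2) = (a − b)/(a + b) = 0.3868/2.037 = 0.1899, so ω = 2 arcsin(0.1899) ≈ 21.9°.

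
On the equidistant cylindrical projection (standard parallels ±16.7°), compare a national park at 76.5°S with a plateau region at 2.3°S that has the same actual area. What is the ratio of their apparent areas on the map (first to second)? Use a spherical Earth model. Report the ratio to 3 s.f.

4.28

With standard parallel φ₀ = 16.7°, the equirectangular projection gives x = Rλ cos φ₀, y = Rφ, so h = 1 and k = cos 16.7° / cos φ.
Areal scale at 76.5°: h·k = 1.000 × 4.103 = 4.103.
Areal scale at 2.3°: h·k = 1.000 × 0.9586 = 0.9586.
Ratio = 4.103/0.9586 ≈ 4.28.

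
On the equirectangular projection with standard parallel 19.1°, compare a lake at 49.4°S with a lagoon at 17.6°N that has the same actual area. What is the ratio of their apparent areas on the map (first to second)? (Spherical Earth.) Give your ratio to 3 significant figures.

1.46

With standard parallel φ₀ = 19.1°, the equirectangular projection gives x = Rλ cos φ₀, y = Rφ, so h = 1 and k = cos 19.1° / cos φ.
Areal scale at 49.4°: h·k = 1.000 × 1.452 = 1.452.
Areal scale at 17.6°: h·k = 1.000 × 0.9914 = 0.9914.
Ratio = 1.452/0.9914 ≈ 1.46.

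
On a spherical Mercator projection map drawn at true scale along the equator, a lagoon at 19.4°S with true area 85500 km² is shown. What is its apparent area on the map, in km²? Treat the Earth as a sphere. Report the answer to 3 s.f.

The Mercator projection is conformal; its linear scale factor is the same in every direction and equals sec φ = 1/cos φ.
Areal scale = k² = sec²φ = 1/cos²(19.4°) = 1/0.9432² = 1.124.
Apparent area = 85500 × 1.124 ≈ 96100 km².

96100 km²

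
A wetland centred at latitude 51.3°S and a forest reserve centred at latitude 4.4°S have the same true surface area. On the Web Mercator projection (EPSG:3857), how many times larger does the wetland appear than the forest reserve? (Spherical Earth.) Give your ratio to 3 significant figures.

2.54

Mercator is conformal with k = sec φ, so areal scale = k² = sec²φ.
At 51.3°: sec²(51.3°) = 1/0.6252² = 2.558.
At 4.4°: sec²(4.4°) = 1/0.9971² = 1.006.
Ratio = 2.558/1.006 = cos²(4.4°)/cos²(51.3°) ≈ 2.54.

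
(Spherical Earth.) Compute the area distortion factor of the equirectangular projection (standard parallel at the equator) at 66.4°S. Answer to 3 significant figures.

For the equirectangular projection with φ₀ = 0 (plate carrée), h = 1 along meridians and k = sec φ along parallels.
Areal scale = h·k = 1 × sec φ; at 66.4°, h = 1.000, k = 2.498, so h·k = 2.498.

2.50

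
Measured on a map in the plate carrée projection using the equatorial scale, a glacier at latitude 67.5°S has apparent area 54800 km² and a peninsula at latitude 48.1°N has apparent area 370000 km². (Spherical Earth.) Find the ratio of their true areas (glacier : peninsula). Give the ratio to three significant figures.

0.0849

On the plate carrée, areal scale = h·k = 1 × sec φ, so true area = apparent × cos φ.
True area of glacier: 54800 × cos(67.5°) = 54800 × 0.3827 = 20970 km².
True area of peninsula: 370000 × cos(48.1°) = 370000 × 0.6678 = 247100 km².
Ratio = 20970 / 247100 ≈ 0.0849.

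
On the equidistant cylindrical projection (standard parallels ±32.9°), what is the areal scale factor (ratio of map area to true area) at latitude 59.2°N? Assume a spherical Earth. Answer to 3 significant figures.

In the equirectangular projection with standard parallel φ₀ = 32.9° (x = Rλ cos φ₀, y = Rφ), meridians are true-scale (h = 1) and the parallel scale is k = cos φ₀ / cos φ.
Areal scale = h·k = 1 × cos φ₀ / cos φ; at 59.2°, h = 1.000, k = 1.640, so h·k = 1.640.

1.64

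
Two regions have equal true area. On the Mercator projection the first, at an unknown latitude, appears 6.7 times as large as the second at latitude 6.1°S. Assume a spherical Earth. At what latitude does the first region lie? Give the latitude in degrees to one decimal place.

For equal true areas on Mercator, apparent areas scale as sec²φ, so the ratio is cos²φ₂ / cos²φ₁.
cos²φ₂ / cos²φ₁ = 6.7  ⇒  cos φ₁ = cos 6.1° / √6.7 = 0.9943/2.588 = 0.3841.
φ₁ = arccos(0.3841) ≈ 67.4°.

67.4°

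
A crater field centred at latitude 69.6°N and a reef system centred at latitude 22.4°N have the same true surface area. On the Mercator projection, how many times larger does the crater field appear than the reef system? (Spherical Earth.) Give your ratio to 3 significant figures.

Mercator is conformal with k = sec φ, so areal scale = k² = sec²φ.
At 69.6°: sec²(69.6°) = 1/0.3486² = 8.230.
At 22.4°: sec²(22.4°) = 1/0.9245² = 1.170.
Ratio = 8.230/1.170 = cos²(22.4°)/cos²(69.6°) ≈ 7.04.

7.04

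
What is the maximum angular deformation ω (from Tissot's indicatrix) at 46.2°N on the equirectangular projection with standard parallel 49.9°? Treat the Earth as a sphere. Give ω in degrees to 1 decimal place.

With standard parallel φ₀ = 49.9°, the equirectangular projection gives x = Rλ cos φ₀, y = Rφ, so h = 1 and k = cos 49.9° / cos φ.
At 46.2°: h = 1.000, k = 0.9306; principal scales a = 1.000, b = 0.9306.
sin(ω/2) = (a − b)/(a + b) = 0.06938/1.931 = 0.03594, so ω = 2 arcsin(0.03594) ≈ 4.1°.

4.1°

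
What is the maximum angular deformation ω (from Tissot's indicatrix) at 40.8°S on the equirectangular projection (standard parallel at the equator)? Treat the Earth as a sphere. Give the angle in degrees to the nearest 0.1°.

In the plate carrée (x = Rλ, y = Rφ), meridians are true-scale (h = 1) and parallels are stretched by k = sec φ.
At 40.8°: h = 1.000, k = 1.321; principal scales a = 1.321, b = 1.000.
sin(ω/2) = (a − b)/(a + b) = 0.3210/2.321 = 0.1383, so ω = 2 arcsin(0.1383) ≈ 15.9°.

15.9°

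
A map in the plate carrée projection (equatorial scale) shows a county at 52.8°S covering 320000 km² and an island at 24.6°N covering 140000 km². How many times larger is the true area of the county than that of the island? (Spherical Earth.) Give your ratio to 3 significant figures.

On the plate carrée, areal scale = h·k = 1 × sec φ, so true area = apparent × cos φ.
True area of county: 320000 × cos(52.8°) = 320000 × 0.6046 = 193500 km².
True area of island: 140000 × cos(24.6°) = 140000 × 0.9092 = 127300 km².
Ratio = 193500 / 127300 ≈ 1.52.

1.52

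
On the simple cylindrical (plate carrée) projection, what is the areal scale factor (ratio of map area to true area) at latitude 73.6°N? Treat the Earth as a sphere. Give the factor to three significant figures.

In the plate carrée (x = Rλ, y = Rφ), meridians are true-scale (h = 1) and parallels are stretched by k = sec φ.
Areal scale = h·k = 1 × sec φ; at 73.6°, h = 1.000, k = 3.542, so h·k = 3.542.

3.54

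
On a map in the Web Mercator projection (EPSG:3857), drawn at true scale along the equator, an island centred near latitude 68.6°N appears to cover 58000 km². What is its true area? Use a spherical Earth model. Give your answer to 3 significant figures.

7720 km²

The Mercator projection is conformal; its linear scale factor is the same in every direction and equals sec φ = 1/cos φ.
Areal scale = k² = sec²φ = 1/cos²(68.6°) = 1/0.3649² = 7.511.
True area = apparent / (areal scale) = 58000 / 7.511 ≈ 7720 km².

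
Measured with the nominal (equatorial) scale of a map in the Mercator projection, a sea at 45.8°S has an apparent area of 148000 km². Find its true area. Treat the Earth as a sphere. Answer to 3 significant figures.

71900 km²

The Mercator projection is conformal; its linear scale factor is the same in every direction and equals sec φ = 1/cos φ.
Areal scale = k² = sec²φ = 1/cos²(45.8°) = 1/0.6972² = 2.057.
True area = apparent / (areal scale) = 148000 / 2.057 ≈ 71900 km².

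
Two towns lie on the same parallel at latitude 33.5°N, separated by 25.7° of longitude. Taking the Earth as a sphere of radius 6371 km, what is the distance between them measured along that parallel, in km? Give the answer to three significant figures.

Arc length along a parallel = R cos φ · Δλ (with Δλ in radians).
= 6371 × cos 33.5° × (25.7° × π/180) = 6371 × 0.8339 × 0.4485 ≈ 2380 km.

2380 km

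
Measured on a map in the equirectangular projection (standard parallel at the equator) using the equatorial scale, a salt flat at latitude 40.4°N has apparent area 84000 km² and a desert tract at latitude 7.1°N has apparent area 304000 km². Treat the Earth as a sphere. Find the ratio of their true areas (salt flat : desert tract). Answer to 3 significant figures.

On the plate carrée, areal scale = h·k = 1 × sec φ, so true area = apparent × cos φ.
True area of salt flat: 84000 × cos(40.4°) = 84000 × 0.7615 = 63970 km².
True area of desert tract: 304000 × cos(7.1°) = 304000 × 0.9923 = 301700 km².
Ratio = 63970 / 301700 ≈ 0.212.

0.212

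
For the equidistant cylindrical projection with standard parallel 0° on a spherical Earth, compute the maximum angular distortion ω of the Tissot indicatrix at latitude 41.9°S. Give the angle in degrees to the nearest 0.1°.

Plate carrée maps x = Rλ, y = Rφ. The meridian scale is h = 1 and the parallel scale is k = 1/cos φ = sec φ.
At 41.9°: h = 1.000, k = 1.344; principal scales a = 1.344, b = 1.000.
sin(ω/2) = (a − b)/(a + b) = 0.3435/2.344 = 0.1466, so ω = 2 arcsin(0.1466) ≈ 16.9°.

16.9°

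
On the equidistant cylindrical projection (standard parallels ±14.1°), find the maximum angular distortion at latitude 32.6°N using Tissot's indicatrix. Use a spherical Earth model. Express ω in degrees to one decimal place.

8.1°

The equidistant cylindrical projection with φ₀ = 14.1° has h = 1 (meridians true) and k = cos φ₀ / cos φ along parallels.
At 32.6°: h = 1.000, k = 1.151; principal scales a = 1.151, b = 1.000.
sin(ω/2) = (a − b)/(a + b) = 0.1512/2.151 = 0.07031, so ω = 2 arcsin(0.07031) ≈ 8.1°.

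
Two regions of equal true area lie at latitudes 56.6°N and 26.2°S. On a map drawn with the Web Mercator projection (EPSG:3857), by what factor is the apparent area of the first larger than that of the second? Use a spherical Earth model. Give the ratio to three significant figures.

Mercator areal scale is sec²φ.
At 56.6°: sec²(56.6°) = 1/0.5505² = 3.300.
At 26.2°: sec²(26.2°) = 1/0.8973² = 1.242.
Ratio = 3.300/1.242 = cos²(26.2°)/cos²(56.6°) ≈ 2.66.

2.66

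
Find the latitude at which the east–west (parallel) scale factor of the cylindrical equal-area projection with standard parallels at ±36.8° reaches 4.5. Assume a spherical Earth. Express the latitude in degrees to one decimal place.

A cylindrical equal-area projection with standard parallel φ₀ has meridian scale h = cos φ / cos φ₀ and parallel scale k = cos φ₀ / cos φ (so areas are preserved, h·k = 1).
k = cos φ₀ / cos φ = 4.5  ⇒  cos φ = cos 36.8° / 4.5 = 0.1779.
φ = arccos(0.1779) ≈ 79.8°.

79.8°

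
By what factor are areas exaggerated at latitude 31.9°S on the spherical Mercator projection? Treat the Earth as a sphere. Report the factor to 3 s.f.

1.39

The Mercator projection is conformal; its linear scale factor is the same in every direction and equals sec φ = 1/cos φ.
Areal scale = k² = sec²φ = 1/cos²(31.9°) = 1/0.8490² = 1.387.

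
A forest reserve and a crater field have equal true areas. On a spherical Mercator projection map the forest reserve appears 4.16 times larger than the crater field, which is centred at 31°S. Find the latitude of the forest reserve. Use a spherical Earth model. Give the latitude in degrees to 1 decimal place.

65.1°

For equal true areas on Mercator, apparent areas scale as sec²φ, so the ratio is cos²φ₂ / cos²φ₁.
cos²φ₂ / cos²φ₁ = 4.16  ⇒  cos φ₁ = cos 31° / √4.16 = 0.8572/2.040 = 0.4203.
φ₁ = arccos(0.4203) ≈ 65.1°.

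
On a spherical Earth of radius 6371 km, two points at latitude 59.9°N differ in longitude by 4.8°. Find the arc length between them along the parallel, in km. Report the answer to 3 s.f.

Arc length along a parallel = R cos φ · Δλ (with Δλ in radians).
= 6371 × cos 59.9° × (4.8° × π/180) = 6371 × 0.5015 × 0.08378 ≈ 268 km.

268 km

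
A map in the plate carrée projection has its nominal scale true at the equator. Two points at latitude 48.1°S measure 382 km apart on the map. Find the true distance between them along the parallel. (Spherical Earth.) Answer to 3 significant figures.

In the plate carrée (x = Rλ, y = Rφ), meridians are true-scale (h = 1) and parallels are stretched by k = sec φ.
Along the parallel at 48.1°, map distances are exaggerated by k = sec 48.1° = 1.497.
True distance = 382 / 1.497 = 382 × cos 48.1° ≈ 255 km.

255 km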